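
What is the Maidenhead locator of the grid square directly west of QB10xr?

QB10wr

Longitude subsquare x = 23; −1 → 22 = w.
The latitude characters are unchanged.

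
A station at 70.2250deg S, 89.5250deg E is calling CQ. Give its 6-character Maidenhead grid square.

NB49ss

Shift to the Maidenhead origin (180°W, 90°S): lon 269.5250, lat 19.7750.
Field: lon ⌊269.5250/20⌋ = 13 → N; lat ⌊19.7750/10⌋ = 1 → B.
Square: lon ⌊9.5250/2⌋ = 4; lat ⌊9.7750/1⌋ = 9.
Subsquare: lon ⌊1.5250/0.0833333⌋ = 18 → s; lat ⌊0.7750/0.0416667⌋ = 18 → s.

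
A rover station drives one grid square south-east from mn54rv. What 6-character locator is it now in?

MN54su

Longitude subsquare r = 17; +1 → 18 = s.
Latitude subsquare v = 21; −1 → 20 = u.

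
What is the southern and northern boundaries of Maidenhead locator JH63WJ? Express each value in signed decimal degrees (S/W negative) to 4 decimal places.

Field J=9, H=7: +9·20° lon, +7·10° lat → SW at lon 0°, lat -20°.
Square 6, 3: +6·2° lon, +3·1° lat → SW at lon 12°, lat -17°.
Subsquare w=22, j=9: +22·0.0833333° lon, +9·0.0416667° lat → SW at lon 13.8333°, lat -16.625°.
Cell spans 0.0833333° lon × 0.0416667° lat.
south -16.6250, north -16.5833.

-16.6250, -16.5833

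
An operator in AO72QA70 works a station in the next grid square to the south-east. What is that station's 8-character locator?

Longitude extended square 7; +1 → 8.
Latitude extended square 0; −1 → -1, wraps to 9, carry into subsquare.
Latitude subsquare a = 0; −1 → -1, wraps to 23 = x, carry into square.
Latitude square 2; −1 → 1.

AO71qx89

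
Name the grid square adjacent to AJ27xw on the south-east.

AJ37av

Longitude subsquare x = 23; +1 → 24, wraps to 0 = a, carry into square.
Longitude square 2; +1 → 3.
Latitude subsquare w = 22; −1 → 21 = v.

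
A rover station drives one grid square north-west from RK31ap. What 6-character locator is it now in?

RK21xq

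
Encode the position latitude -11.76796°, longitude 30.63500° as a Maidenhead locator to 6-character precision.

Shift to the Maidenhead origin (180°W, 90°S): lon 210.6350, lat 78.2320.
Field: 210.6350/20 → 10 → K, 78.2320/10 → 7 → H; chars KH.
Square: 10.6350/2 → 5, 8.2320/1 → 8; chars 58.
Subsquare: 0.6350/0.0833333 → 7 → h, 0.2320/0.0416667 → 5 → f; chars hf.

KH58hf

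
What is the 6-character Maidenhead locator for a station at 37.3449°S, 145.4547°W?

Shift to the Maidenhead origin (180°W, 90°S): lon 34.5453, lat 52.6551.
Field: 34.5453/20 → 1 → B, 52.6551/10 → 5 → F; chars BF.
Square: 14.5453/2 → 7, 2.6551/1 → 2; chars 72.
Subsquare: 0.5453/0.0833333 → 6 → g, 0.6551/0.0416667 → 15 → p; chars gp.

BF72gp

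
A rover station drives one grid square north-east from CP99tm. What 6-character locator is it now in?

Longitude subsquare t = 19; +1 → 20 = u.
Latitude subsquare m = 12; +1 → 13 = n.

CP99un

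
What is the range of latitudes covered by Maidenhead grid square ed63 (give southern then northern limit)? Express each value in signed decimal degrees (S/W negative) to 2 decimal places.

-57.00, -56.00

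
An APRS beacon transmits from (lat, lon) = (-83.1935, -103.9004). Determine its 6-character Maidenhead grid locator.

Add 180° to longitude and 90° to latitude: 76.0996, 6.8065.
Field: lon ⌊76.0996/20⌋ = 3 → D; lat ⌊6.8065/10⌋ = 0 → A.
Square: lon ⌊16.0996/2⌋ = 8; lat ⌊6.8065/1⌋ = 6.
Subsquare: lon ⌊0.0996/0.0833333⌋ = 1 → b; lat ⌊0.8065/0.0416667⌋ = 19 → t.

DA86bt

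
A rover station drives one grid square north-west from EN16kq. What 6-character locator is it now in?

EN16jr

Longitude subsquare k = 10; −1 → 9 = j.
Latitude subsquare q = 16; +1 → 17 = r.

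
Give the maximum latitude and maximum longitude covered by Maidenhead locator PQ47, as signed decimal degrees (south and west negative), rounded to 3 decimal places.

Field P=15, Q=16: +15·20° lon, +16·10° lat → SW at lon 120°, lat 70°.
Square 4, 7: +4·2° lon, +7·1° lat → SW at lon 128°, lat 77°.
Cell spans 2° lon × 1° lat. NE corner is SW corner plus one full cell.
latitude 78.000, longitude 130.000.

78.000, 130.000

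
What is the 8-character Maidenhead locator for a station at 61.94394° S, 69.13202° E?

MC48nb53

Shift to the Maidenhead origin (180°W, 90°S): lon 249.13202, lat 28.05606.
Field: 249.13202/20 → 12 → M, 28.05606/10 → 2 → C; chars MC.
Square: 9.13202/2 → 4, 8.05606/1 → 8; chars 48.
Subsquare: 1.13202/0.0833333 → 13 → n, 0.05606/0.0416667 → 1 → b; chars nb.
Extended square: 0.04869/0.00833333 → 5, 0.01439/0.00416667 → 3; chars 53.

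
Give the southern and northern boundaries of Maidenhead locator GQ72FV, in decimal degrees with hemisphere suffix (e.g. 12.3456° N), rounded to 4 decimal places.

Field G=6, Q=16: +6·20° lon, +16·10° lat → SW at lon -60°, lat 70°.
Square 7, 2: +7·2° lon, +2·1° lat → SW at lon -46°, lat 72°.
Subsquare f=5, v=21: +5·0.0833333° lon, +21·0.0416667° lat → SW at lon -45.5833°, lat 72.875°.
Cell spans 0.0833333° lon × 0.0416667° lat.
south 72.8750° N, north 72.9167° N.

72.8750° N, 72.9167° N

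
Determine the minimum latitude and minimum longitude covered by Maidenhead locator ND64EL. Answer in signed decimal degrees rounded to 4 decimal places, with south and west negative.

-55.5417, 92.3333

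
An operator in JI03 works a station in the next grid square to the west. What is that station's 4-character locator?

II93

Longitude square 0; −1 → -1, wraps to 9, carry into field.
Longitude field J = 9; −1 → 8 = I.
The latitude characters are unchanged.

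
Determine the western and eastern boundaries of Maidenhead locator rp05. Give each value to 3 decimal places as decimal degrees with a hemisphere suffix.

160.000° E, 162.000° E

Field R=17, P=15: +17·20° lon, +15·10° lat → SW at lon 160°, lat 60°.
Square 0, 5: +0·2° lon, +5·1° lat → SW at lon 160°, lat 65°.
Cell spans 2° lon × 1° lat.
west 160.000° E, east 162.000° E.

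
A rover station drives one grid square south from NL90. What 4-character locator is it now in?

NK99

Latitude square 0; −1 → -1, wraps to 9, carry into field.
Latitude field L = 11; −1 → 10 = K.
The longitude characters are unchanged.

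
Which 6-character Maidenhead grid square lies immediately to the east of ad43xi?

AD53ai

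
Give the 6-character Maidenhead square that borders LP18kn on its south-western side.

LP18jm

Longitude subsquare k = 10; −1 → 9 = j.
Latitude subsquare n = 13; −1 → 12 = m.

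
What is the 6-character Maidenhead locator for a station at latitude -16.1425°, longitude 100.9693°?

OH03lu

Shift to the Maidenhead origin (180°W, 90°S): lon 280.9693, lat 73.8575.
Field: 280.9693/20 → 14 → O, 73.8575/10 → 7 → H; chars OH.
Square: 0.9693/2 → 0, 3.8575/1 → 3; chars 03.
Subsquare: 0.9693/0.0833333 → 11 → l, 0.8575/0.0416667 → 20 → u; chars lu.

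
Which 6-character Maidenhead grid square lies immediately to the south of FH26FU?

Latitude subsquare u = 20; −1 → 19 = t.
The longitude characters are unchanged.

FH26ft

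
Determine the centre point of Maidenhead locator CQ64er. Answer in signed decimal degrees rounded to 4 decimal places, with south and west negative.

Field C=2, Q=16: +2·20° lon, +16·10° lat → SW at lon -140°, lat 70°.
Square 6, 4: +6·2° lon, +4·1° lat → SW at lon -128°, lat 74°.
Subsquare e=4, r=17: +4·0.0833333° lon, +17·0.0416667° lat → SW at lon -127.667°, lat 74.7083°.
Cell spans 0.0833333° lon × 0.0416667° lat. Centre is SW corner plus half of each.
latitude 74.7292, longitude -127.6250.

74.7292, -127.6250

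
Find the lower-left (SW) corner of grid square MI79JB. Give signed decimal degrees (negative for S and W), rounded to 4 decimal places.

-0.9583, 74.7500

Field M=12, I=8: +12·20° lon, +8·10° lat → SW at lon 60°, lat -10°.
Square 7, 9: +7·2° lon, +9·1° lat → SW at lon 74°, lat -1°.
Subsquare j=9, b=1: +9·0.0833333° lon, +1·0.0416667° lat → SW at lon 74.75°, lat -0.958333°.
latitude -0.9583, longitude 74.7500.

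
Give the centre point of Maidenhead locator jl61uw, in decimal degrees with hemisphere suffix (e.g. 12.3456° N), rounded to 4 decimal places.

Field J=9, L=11: +9·20° lon, +11·10° lat → SW at lon 0°, lat 20°.
Square 6, 1: +6·2° lon, +1·1° lat → SW at lon 12°, lat 21°.
Subsquare u=20, w=22: +20·0.0833333° lon, +22·0.0416667° lat → SW at lon 13.6667°, lat 21.9167°.
Cell spans 0.0833333° lon × 0.0416667° lat. Centre is SW corner plus half of each.
latitude 21.9375° N, longitude 13.7083° E.

21.9375° N, 13.7083° E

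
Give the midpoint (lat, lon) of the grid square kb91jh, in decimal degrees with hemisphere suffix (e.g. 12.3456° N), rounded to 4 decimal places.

78.6875° S, 38.7917° E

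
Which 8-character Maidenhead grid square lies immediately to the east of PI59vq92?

PI59wq02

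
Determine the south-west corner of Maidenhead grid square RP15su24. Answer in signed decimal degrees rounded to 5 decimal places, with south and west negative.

65.85000, 163.51667

Field R=17, P=15: +17·20° lon, +15·10° lat → SW at lon 160°, lat 60°.
Square 1, 5: +1·2° lon, +5·1° lat → SW at lon 162°, lat 65°.
Subsquare s=18, u=20: +18·0.0833333° lon, +20·0.0416667° lat → SW at lon 163.5°, lat 65.8333°.
Extended square 2, 4: +2·0.00833333° lon, +4·0.00416667° lat → SW at lon 163.517°, lat 65.85°.
latitude 65.85000, longitude 163.51667.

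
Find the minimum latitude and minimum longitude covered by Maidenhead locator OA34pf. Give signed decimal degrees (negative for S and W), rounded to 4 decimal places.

-85.7917, 107.2500

Field O=14, A=0: +14·20° lon, +0·10° lat → SW at lon 100°, lat -90°.
Square 3, 4: +3·2° lon, +4·1° lat → SW at lon 106°, lat -86°.
Subsquare p=15, f=5: +15·0.0833333° lon, +5·0.0416667° lat → SW at lon 107.25°, lat -85.7917°.
latitude -85.7917, longitude 107.2500.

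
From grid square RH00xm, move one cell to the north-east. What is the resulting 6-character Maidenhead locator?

Longitude subsquare x = 23; +1 → 24, wraps to 0 = a, carry into square.
Longitude square 0; +1 → 1.
Latitude subsquare m = 12; +1 → 13 = n.

RH10an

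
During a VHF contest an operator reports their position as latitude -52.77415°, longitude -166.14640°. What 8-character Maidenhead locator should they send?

AD67wf24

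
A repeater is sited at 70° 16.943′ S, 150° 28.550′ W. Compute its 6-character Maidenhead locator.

BB49sr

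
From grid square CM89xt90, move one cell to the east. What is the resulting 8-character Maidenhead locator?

Longitude extended square 9; +1 → 10, wraps to 0, carry into subsquare.
Longitude subsquare x = 23; +1 → 24, wraps to 0 = a, carry into square.
Longitude square 8; +1 → 9.
The latitude characters are unchanged.

CM99at00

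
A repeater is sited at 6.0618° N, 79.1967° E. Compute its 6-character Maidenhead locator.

MJ96ob

Shift to the Maidenhead origin (180°W, 90°S): lon 259.1967, lat 96.0618.
Field: lon ⌊259.1967/20⌋ = 12 → M; lat ⌊96.0618/10⌋ = 9 → J.
Square: lon ⌊19.1967/2⌋ = 9; lat ⌊6.0618/1⌋ = 6.
Subsquare: lon ⌊1.1967/0.0833333⌋ = 14 → o; lat ⌊0.0618/0.0416667⌋ = 1 → b.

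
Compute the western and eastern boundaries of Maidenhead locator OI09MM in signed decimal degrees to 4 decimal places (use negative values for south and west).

Field O=14, I=8: +14·20° lon, +8·10° lat → SW at lon 100°, lat -10°.
Square 0, 9: +0·2° lon, +9·1° lat → SW at lon 100°, lat -1°.
Subsquare m=12, m=12: +12·0.0833333° lon, +12·0.0416667° lat → SW at lon 101°, lat -0.5°.
Cell spans 0.0833333° lon × 0.0416667° lat.
west 101.0000, east 101.0833.

101.0000, 101.0833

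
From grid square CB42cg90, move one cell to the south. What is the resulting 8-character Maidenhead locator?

Latitude extended square 0; −1 → -1, wraps to 9, carry into subsquare.
Latitude subsquare g = 6; −1 → 5 = f.
The longitude characters are unchanged.

CB42cf99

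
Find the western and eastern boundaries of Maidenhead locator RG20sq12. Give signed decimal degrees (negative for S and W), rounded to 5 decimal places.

165.50833, 165.51667

Field R=17, G=6: +17·20° lon, +6·10° lat → SW at lon 160°, lat -30°.
Square 2, 0: +2·2° lon, +0·1° lat → SW at lon 164°, lat -30°.
Subsquare s=18, q=16: +18·0.0833333° lon, +16·0.0416667° lat → SW at lon 165.5°, lat -29.3333°.
Extended square 1, 2: +1·0.00833333° lon, +2·0.00416667° lat → SW at lon 165.508°, lat -29.325°.
Cell spans 0.00833333° lon × 0.00416667° lat.
west 165.50833, east 165.51667.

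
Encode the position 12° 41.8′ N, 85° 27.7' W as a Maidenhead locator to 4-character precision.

EK72

Shift to the Maidenhead origin (180°W, 90°S): lon 94.54, lat 102.70.
Field: lon ⌊94.54/20⌋ = 4 → E; lat ⌊102.70/10⌋ = 10 → K.
Square: lon ⌊14.54/2⌋ = 7; lat ⌊2.70/1⌋ = 2.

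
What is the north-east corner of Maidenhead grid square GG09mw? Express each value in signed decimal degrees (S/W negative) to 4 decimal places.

-20.0417, -58.9167

Field G=6, G=6: +6·20° lon, +6·10° lat → SW at lon -60°, lat -30°.
Square 0, 9: +0·2° lon, +9·1° lat → SW at lon -60°, lat -21°.
Subsquare m=12, w=22: +12·0.0833333° lon, +22·0.0416667° lat → SW at lon -59°, lat -20.0833°.
Cell spans 0.0833333° lon × 0.0416667° lat. NE corner is SW corner plus one full cell.
latitude -20.0417, longitude -58.9167.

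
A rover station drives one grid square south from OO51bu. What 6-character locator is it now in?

OO51bt

Latitude subsquare u = 20; −1 → 19 = t.
The longitude characters are unchanged.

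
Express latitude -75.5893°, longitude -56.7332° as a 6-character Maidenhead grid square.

GB14pj

Shift to the Maidenhead origin (180°W, 90°S): lon 123.2668, lat 14.4107.
Field: lon ⌊123.2668/20⌋ = 6 → G; lat ⌊14.4107/10⌋ = 1 → B.
Square: lon ⌊3.2668/2⌋ = 1; lat ⌊4.4107/1⌋ = 4.
Subsquare: lon ⌊1.2668/0.0833333⌋ = 15 → p; lat ⌊0.4107/0.0416667⌋ = 9 → j.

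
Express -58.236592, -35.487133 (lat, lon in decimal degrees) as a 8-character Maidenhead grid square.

Shift to the Maidenhead origin (180°W, 90°S): lon 144.51287, lat 31.76341.
Field (20°×10°, letters A–R): lon ⌊144.51287/20⌋ = 7 → H; lat ⌊31.76341/10⌋ = 3 → D.
Square (2°×1°, digits 0–9): lon ⌊4.51287/2⌋ = 2; lat ⌊1.76341/1⌋ = 1.
Subsquare (5′×2.5′, letters a–x): lon ⌊0.51287/0.0833333⌋ = 6 → g; lat ⌊0.76341/0.0416667⌋ = 18 → s.
Extended square (30″×15″, digits 0–9): lon ⌊0.01287/0.00833333⌋ = 1; lat ⌊0.01341/0.00416667⌋ = 3.

HD21gs13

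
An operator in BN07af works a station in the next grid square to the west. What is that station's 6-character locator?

Longitude subsquare a = 0; −1 → -1, wraps to 23 = x, carry into square.
Longitude square 0; −1 → -1, wraps to 9, carry into field.
Longitude field B = 1; −1 → 0 = A.
The latitude characters are unchanged.

AN97xf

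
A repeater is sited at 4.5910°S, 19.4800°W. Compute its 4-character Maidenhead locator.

II05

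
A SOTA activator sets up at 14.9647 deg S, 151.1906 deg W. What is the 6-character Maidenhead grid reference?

BH45ja

Shift to the Maidenhead origin (180°W, 90°S): lon 28.8094, lat 75.0353.
Field: lon ⌊28.8094/20⌋ = 1 → B; lat ⌊75.0353/10⌋ = 7 → H.
Square: lon ⌊8.8094/2⌋ = 4; lat ⌊5.0353/1⌋ = 5.
Subsquare: lon ⌊0.8094/0.0833333⌋ = 9 → j; lat ⌊0.0353/0.0416667⌋ = 0 → a.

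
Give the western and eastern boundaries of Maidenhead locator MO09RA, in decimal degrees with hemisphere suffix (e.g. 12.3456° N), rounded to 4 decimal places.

61.4167° E, 61.5000° E

Field M=12, O=14: +12·20° lon, +14·10° lat → SW at lon 60°, lat 50°.
Square 0, 9: +0·2° lon, +9·1° lat → SW at lon 60°, lat 59°.
Subsquare r=17, a=0: +17·0.0833333° lon, +0·0.0416667° lat → SW at lon 61.4167°, lat 59°.
Cell spans 0.0833333° lon × 0.0416667° lat.
west 61.4167° E, east 61.5000° E.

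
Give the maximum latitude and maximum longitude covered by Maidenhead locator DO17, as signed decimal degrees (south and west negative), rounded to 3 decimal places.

58.000, -116.000

Field D=3, O=14: +3·20° lon, +14·10° lat → SW at lon -120°, lat 50°.
Square 1, 7: +1·2° lon, +7·1° lat → SW at lon -118°, lat 57°.
Cell spans 2° lon × 1° lat. NE corner is SW corner plus one full cell.
latitude 58.000, longitude -116.000.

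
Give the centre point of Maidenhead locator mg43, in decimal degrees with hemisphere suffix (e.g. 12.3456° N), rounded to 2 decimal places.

26.50° S, 69.00° E

Field M=12, G=6: +12·20° lon, +6·10° lat → SW at lon 60°, lat -30°.
Square 4, 3: +4·2° lon, +3·1° lat → SW at lon 68°, lat -27°.
Cell spans 2° lon × 1° lat. Centre is SW corner plus half of each.
latitude 26.50° S, longitude 69.00° E.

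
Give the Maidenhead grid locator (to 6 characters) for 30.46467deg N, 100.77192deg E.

OM00jl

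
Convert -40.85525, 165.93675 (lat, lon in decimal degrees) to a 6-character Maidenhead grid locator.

RE29xd

Shift to the Maidenhead origin (180°W, 90°S): lon 345.9367, lat 49.1448.
Field: lon ⌊345.9367/20⌋ = 17 → R; lat ⌊49.1448/10⌋ = 4 → E.
Square: lon ⌊5.9367/2⌋ = 2; lat ⌊9.1448/1⌋ = 9.
Subsquare: lon ⌊1.9367/0.0833333⌋ = 23 → x; lat ⌊0.1448/0.0416667⌋ = 3 → d.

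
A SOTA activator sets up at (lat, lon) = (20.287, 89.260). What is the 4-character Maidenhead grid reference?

NL40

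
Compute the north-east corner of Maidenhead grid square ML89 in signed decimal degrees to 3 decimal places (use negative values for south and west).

30.000, 78.000

Field M=12, L=11: +12·20° lon, +11·10° lat → SW at lon 60°, lat 20°.
Square 8, 9: +8·2° lon, +9·1° lat → SW at lon 76°, lat 29°.
Cell spans 2° lon × 1° lat. NE corner is SW corner plus one full cell.
latitude 30.000, longitude 78.000.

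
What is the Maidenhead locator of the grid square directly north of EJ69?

EK60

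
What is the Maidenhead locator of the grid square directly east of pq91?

QQ01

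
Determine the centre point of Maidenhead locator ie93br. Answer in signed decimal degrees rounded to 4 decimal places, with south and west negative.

Field I=8, E=4: +8·20° lon, +4·10° lat → SW at lon -20°, lat -50°.
Square 9, 3: +9·2° lon, +3·1° lat → SW at lon -2°, lat -47°.
Subsquare b=1, r=17: +1·0.0833333° lon, +17·0.0416667° lat → SW at lon -1.91667°, lat -46.2917°.
Cell spans 0.0833333° lon × 0.0416667° lat. Centre is SW corner plus half of each.
latitude -46.2708, longitude -1.8750.

-46.2708, -1.8750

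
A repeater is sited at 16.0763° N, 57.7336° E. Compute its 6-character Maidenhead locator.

LK86ub

Shift to the Maidenhead origin (180°W, 90°S): lon 237.7336, lat 106.0763.
Field: 237.7336/20 → 11 → L, 106.0763/10 → 10 → K; chars LK.
Square: 17.7336/2 → 8, 6.0763/1 → 6; chars 86.
Subsquare: 1.7336/0.0833333 → 20 → u, 0.0763/0.0416667 → 1 → b; chars ub.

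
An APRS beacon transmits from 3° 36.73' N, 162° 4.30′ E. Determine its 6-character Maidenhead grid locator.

Offset from 180°W / 90°S: lon 342.0717°, lat 93.6122°.
Field: 342.0717/20 → 17 → R, 93.6122/10 → 9 → J; chars RJ.
Square: 2.0717/2 → 1, 3.6122/1 → 3; chars 13.
Subsquare: 0.0717/0.0833333 → 0 → a, 0.6122/0.0416667 → 14 → o; chars ao.

RJ13ao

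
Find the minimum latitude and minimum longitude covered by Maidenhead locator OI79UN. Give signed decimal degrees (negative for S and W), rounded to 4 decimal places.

-0.4583, 115.6667

Field O=14, I=8: +14·20° lon, +8·10° lat → SW at lon 100°, lat -10°.
Square 7, 9: +7·2° lon, +9·1° lat → SW at lon 114°, lat -1°.
Subsquare u=20, n=13: +20·0.0833333° lon, +13·0.0416667° lat → SW at lon 115.667°, lat -0.458333°.
latitude -0.4583, longitude 115.6667.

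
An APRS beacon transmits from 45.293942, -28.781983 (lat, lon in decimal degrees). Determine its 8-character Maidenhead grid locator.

HN55oh60

Shift to the Maidenhead origin (180°W, 90°S): lon 151.21802, lat 135.29394.
Field: 151.21802/20 → 7 → H, 135.29394/10 → 13 → N; chars HN.
Square: 11.21802/2 → 5, 5.29394/1 → 5; chars 55.
Subsquare: 1.21802/0.0833333 → 14 → o, 0.29394/0.0416667 → 7 → h; chars oh.
Extended square: 0.05135/0.00833333 → 6, 0.00228/0.00416667 → 0; chars 60.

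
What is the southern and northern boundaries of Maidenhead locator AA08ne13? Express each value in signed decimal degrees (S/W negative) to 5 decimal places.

-81.82083, -81.81667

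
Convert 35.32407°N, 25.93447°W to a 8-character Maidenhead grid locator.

HM75ah77

Shift to the Maidenhead origin (180°W, 90°S): lon 154.06553, lat 125.32407.
Field: lon ⌊154.06553/20⌋ = 7 → H; lat ⌊125.32407/10⌋ = 12 → M.
Square: lon ⌊14.06553/2⌋ = 7; lat ⌊5.32407/1⌋ = 5.
Subsquare: lon ⌊0.06553/0.0833333⌋ = 0 → a; lat ⌊0.32407/0.0416667⌋ = 7 → h.
Extended square: lon ⌊0.06553/0.00833333⌋ = 7; lat ⌊0.03240/0.00416667⌋ = 7.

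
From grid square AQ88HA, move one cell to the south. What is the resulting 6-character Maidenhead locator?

Latitude subsquare a = 0; −1 → -1, wraps to 23 = x, carry into square.
Latitude square 8; −1 → 7.
The longitude characters are unchanged.

AQ87hx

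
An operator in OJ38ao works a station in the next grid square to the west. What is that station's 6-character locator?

OJ28xo

Longitude subsquare a = 0; −1 → -1, wraps to 23 = x, carry into square.
Longitude square 3; −1 → 2.
The latitude characters are unchanged.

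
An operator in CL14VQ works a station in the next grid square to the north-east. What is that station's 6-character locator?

CL14wr

Longitude subsquare v = 21; +1 → 22 = w.
Latitude subsquare q = 16; +1 → 17 = r.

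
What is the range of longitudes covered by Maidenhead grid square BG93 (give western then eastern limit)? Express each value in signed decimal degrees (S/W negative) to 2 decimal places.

-142.00, -140.00

Field B=1, G=6: +1·20° lon, +6·10° lat → SW at lon -160°, lat -30°.
Square 9, 3: +9·2° lon, +3·1° lat → SW at lon -142°, lat -27°.
Cell spans 2° lon × 1° lat.
west -142.00, east -140.00.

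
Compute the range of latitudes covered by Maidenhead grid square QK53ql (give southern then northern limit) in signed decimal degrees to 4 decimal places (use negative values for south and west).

13.4583, 13.5000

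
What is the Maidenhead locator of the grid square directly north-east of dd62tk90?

DD62uk01

Longitude extended square 9; +1 → 10, wraps to 0, carry into subsquare.
Longitude subsquare t = 19; +1 → 20 = u.
Latitude extended square 0; +1 → 1.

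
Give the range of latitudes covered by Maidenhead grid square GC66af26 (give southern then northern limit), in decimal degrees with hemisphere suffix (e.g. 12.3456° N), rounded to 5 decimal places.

63.76667° S, 63.76250° S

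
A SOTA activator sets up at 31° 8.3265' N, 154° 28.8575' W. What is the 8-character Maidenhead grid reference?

BM21sd23

Add 180° to longitude and 90° to latitude: 25.51904, 121.13877.
Field: lon ⌊25.51904/20⌋ = 1 → B; lat ⌊121.13877/10⌋ = 12 → M.
Square: lon ⌊5.51904/2⌋ = 2; lat ⌊1.13877/1⌋ = 1.
Subsquare: lon ⌊1.51904/0.0833333⌋ = 18 → s; lat ⌊0.13877/0.0416667⌋ = 3 → d.
Extended square: lon ⌊0.01904/0.00833333⌋ = 2; lat ⌊0.01377/0.00416667⌋ = 3.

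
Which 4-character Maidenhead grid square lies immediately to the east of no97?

OO07

Longitude square 9; +1 → 10, wraps to 0, carry into field.
Longitude field N = 13; +1 → 14 = O.
The latitude characters are unchanged.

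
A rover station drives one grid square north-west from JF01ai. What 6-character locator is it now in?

Longitude subsquare a = 0; −1 → -1, wraps to 23 = x, carry into square.
Longitude square 0; −1 → -1, wraps to 9, carry into field.
Longitude field J = 9; −1 → 8 = I.
Latitude subsquare i = 8; +1 → 9 = j.

IF91xj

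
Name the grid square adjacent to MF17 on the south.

MF16

Latitude square 7; −1 → 6.
The longitude characters are unchanged.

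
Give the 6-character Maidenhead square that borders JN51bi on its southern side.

JN51bh

Latitude subsquare i = 8; −1 → 7 = h.
The longitude characters are unchanged.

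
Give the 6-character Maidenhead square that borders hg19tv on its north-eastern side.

HG19uw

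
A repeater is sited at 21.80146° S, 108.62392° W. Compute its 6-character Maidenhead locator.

DG58qe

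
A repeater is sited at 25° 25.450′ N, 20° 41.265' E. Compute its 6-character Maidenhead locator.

KL05ik

Offset from 180°W / 90°S: lon 200.6877°, lat 115.4242°.
Field: 200.6877/20 → 10 → K, 115.4242/10 → 11 → L; chars KL.
Square: 0.6877/2 → 0, 5.4242/1 → 5; chars 05.
Subsquare: 0.6877/0.0833333 → 8 → i, 0.4242/0.0416667 → 10 → k; chars ik.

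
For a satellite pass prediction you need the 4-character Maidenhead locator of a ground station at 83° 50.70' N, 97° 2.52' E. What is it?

NR83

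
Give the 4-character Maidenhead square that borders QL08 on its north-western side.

Longitude square 0; −1 → -1, wraps to 9, carry into field.
Longitude field Q = 16; −1 → 15 = P.
Latitude square 8; +1 → 9.

PL99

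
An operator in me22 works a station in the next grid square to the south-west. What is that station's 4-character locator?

ME11

Longitude square 2; −1 → 1.
Latitude square 2; −1 → 1.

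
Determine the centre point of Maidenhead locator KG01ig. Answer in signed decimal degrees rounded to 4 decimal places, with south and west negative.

-28.7292, 20.7083

Field K=10, G=6: +10·20° lon, +6·10° lat → SW at lon 20°, lat -30°.
Square 0, 1: +0·2° lon, +1·1° lat → SW at lon 20°, lat -29°.
Subsquare i=8, g=6: +8·0.0833333° lon, +6·0.0416667° lat → SW at lon 20.6667°, lat -28.75°.
Cell spans 0.0833333° lon × 0.0416667° lat. Centre is SW corner plus half of each.
latitude -28.7292, longitude 20.7083.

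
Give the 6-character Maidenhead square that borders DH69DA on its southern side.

DH68dx

Latitude subsquare a = 0; −1 → -1, wraps to 23 = x, carry into square.
Latitude square 9; −1 → 8.
The longitude characters are unchanged.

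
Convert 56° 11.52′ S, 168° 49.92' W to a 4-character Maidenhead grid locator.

AD53

Offset from 180°W / 90°S: lon 11.17°, lat 33.81°.
Field (20°×10°, letters A–R): lon ⌊11.17/20⌋ = 0 → A; lat ⌊33.81/10⌋ = 3 → D.
Square (2°×1°, digits 0–9): lon ⌊11.17/2⌋ = 5; lat ⌊3.81/1⌋ = 3.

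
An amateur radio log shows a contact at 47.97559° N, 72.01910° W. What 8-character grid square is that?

FN37xx74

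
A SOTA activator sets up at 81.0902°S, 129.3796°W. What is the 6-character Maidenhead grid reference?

CA58hv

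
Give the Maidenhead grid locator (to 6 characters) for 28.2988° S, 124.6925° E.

PG21iq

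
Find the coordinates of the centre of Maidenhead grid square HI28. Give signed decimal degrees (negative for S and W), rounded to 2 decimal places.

-1.50, -35.00

Field H=7, I=8: +7·20° lon, +8·10° lat → SW at lon -40°, lat -10°.
Square 2, 8: +2·2° lon, +8·1° lat → SW at lon -36°, lat -2°.
Cell spans 2° lon × 1° lat. Centre is SW corner plus half of each.
latitude -1.50, longitude -35.00.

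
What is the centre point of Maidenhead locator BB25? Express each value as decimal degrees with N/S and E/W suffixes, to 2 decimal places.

74.50° S, 155.00° W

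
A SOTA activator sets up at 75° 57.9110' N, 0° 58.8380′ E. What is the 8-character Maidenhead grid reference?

Shift to the Maidenhead origin (180°W, 90°S): lon 180.98063, lat 165.96518.
Field (20°×10°, letters A–R): lon ⌊180.98063/20⌋ = 9 → J; lat ⌊165.96518/10⌋ = 16 → Q.
Square (2°×1°, digits 0–9): lon ⌊0.98063/2⌋ = 0; lat ⌊5.96518/1⌋ = 5.
Subsquare (5′×2.5′, letters a–x): lon ⌊0.98063/0.0833333⌋ = 11 → l; lat ⌊0.96518/0.0416667⌋ = 23 → x.
Extended square (30″×15″, digits 0–9): lon ⌊0.06397/0.00833333⌋ = 7; lat ⌊0.00685/0.00416667⌋ = 1.

JQ05lx71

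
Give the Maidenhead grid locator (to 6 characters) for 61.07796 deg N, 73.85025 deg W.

FP31bb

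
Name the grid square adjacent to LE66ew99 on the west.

LE66ew89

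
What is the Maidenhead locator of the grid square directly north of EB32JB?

EB32jc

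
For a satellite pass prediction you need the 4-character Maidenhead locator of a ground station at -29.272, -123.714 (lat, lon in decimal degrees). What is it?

CG80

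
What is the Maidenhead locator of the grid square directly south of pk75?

PK74

Latitude square 5; −1 → 4.
The longitude characters are unchanged.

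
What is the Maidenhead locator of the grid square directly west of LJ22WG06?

Longitude extended square 0; −1 → -1, wraps to 9, carry into subsquare.
Longitude subsquare w = 22; −1 → 21 = v.
The latitude characters are unchanged.

LJ22vg96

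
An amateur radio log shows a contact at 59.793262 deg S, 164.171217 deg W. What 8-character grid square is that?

Shift to the Maidenhead origin (180°W, 90°S): lon 15.82878, lat 30.20674.
Field: 15.82878/20 → 0 → A, 30.20674/10 → 3 → D; chars AD.
Square: 15.82878/2 → 7, 0.20674/1 → 0; chars 70.
Subsquare: 1.82878/0.0833333 → 21 → v, 0.20674/0.0416667 → 4 → e; chars ve.
Extended square: 0.07878/0.00833333 → 9, 0.04007/0.00416667 → 9; chars 99.

AD70ve99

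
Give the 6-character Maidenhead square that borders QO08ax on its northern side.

Latitude subsquare x = 23; +1 → 24, wraps to 0 = a, carry into square.
Latitude square 8; +1 → 9.
The longitude characters are unchanged.

QO09aa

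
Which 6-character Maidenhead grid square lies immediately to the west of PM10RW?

PM10qw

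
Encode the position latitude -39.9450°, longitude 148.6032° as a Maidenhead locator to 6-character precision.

QF40hb

Offset from 180°W / 90°S: lon 328.6032°, lat 50.0550°.
Field (20°×10°, letters A–R): lon ⌊328.6032/20⌋ = 16 → Q; lat ⌊50.0550/10⌋ = 5 → F.
Square (2°×1°, digits 0–9): lon ⌊8.6032/2⌋ = 4; lat ⌊0.0550/1⌋ = 0.
Subsquare (5′×2.5′, letters a–x): lon ⌊0.6032/0.0833333⌋ = 7 → h; lat ⌊0.0550/0.0416667⌋ = 1 → b.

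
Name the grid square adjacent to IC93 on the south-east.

Longitude square 9; +1 → 10, wraps to 0, carry into field.
Longitude field I = 8; +1 → 9 = J.
Latitude square 3; −1 → 2.

JC02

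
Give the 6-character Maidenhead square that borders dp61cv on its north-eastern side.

Longitude subsquare c = 2; +1 → 3 = d.
Latitude subsquare v = 21; +1 → 22 = w.

DP61dw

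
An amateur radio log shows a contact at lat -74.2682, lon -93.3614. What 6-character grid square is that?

EB35hr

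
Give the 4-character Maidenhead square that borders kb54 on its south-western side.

KB43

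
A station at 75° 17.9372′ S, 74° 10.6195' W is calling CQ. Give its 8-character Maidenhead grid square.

Add 180° to longitude and 90° to latitude: 105.82301, 14.70105.
Field: 105.82301/20 → 5 → F, 14.70105/10 → 1 → B; chars FB.
Square: 5.82301/2 → 2, 4.70105/1 → 4; chars 24.
Subsquare: 1.82301/0.0833333 → 21 → v, 0.70105/0.0416667 → 16 → q; chars vq.
Extended square: 0.07301/0.00833333 → 8, 0.03438/0.00416667 → 8; chars 88.

FB24vq88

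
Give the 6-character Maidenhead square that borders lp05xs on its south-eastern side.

LP15ar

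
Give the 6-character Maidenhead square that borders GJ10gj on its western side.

GJ10fj

Longitude subsquare g = 6; −1 → 5 = f.
The latitude characters are unchanged.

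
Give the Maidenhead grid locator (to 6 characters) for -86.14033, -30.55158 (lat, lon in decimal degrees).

HA43ru

Shift to the Maidenhead origin (180°W, 90°S): lon 149.4484, lat 3.8597.
Field: 149.4484/20 → 7 → H, 3.8597/10 → 0 → A; chars HA.
Square: 9.4484/2 → 4, 3.8597/1 → 3; chars 43.
Subsquare: 1.4484/0.0833333 → 17 → r, 0.8597/0.0416667 → 20 → u; chars ru.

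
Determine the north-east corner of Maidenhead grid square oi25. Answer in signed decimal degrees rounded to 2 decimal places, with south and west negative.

Field O=14, I=8: +14·20° lon, +8·10° lat → SW at lon 100°, lat -10°.
Square 2, 5: +2·2° lon, +5·1° lat → SW at lon 104°, lat -5°.
Cell spans 2° lon × 1° lat. NE corner is SW corner plus one full cell.
latitude -4.00, longitude 106.00.

-4.00, 106.00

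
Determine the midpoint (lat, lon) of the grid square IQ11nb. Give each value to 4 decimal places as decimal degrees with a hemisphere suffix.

71.0625° N, 16.8750° W

Field I=8, Q=16: +8·20° lon, +16·10° lat → SW at lon -20°, lat 70°.
Square 1, 1: +1·2° lon, +1·1° lat → SW at lon -18°, lat 71°.
Subsquare n=13, b=1: +13·0.0833333° lon, +1·0.0416667° lat → SW at lon -16.9167°, lat 71.0417°.
Cell spans 0.0833333° lon × 0.0416667° lat. Centre is SW corner plus half of each.
latitude 71.0625° N, longitude 16.8750° W.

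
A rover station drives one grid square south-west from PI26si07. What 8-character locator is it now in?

PI26ri96

Longitude extended square 0; −1 → -1, wraps to 9, carry into subsquare.
Longitude subsquare s = 18; −1 → 17 = r.
Latitude extended square 7; −1 → 6.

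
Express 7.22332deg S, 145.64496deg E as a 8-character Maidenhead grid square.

Add 180° to longitude and 90° to latitude: 325.64496, 82.77668.
Field (20°×10°, letters A–R): 325.64496/20 → 16 → Q, 82.77668/10 → 8 → I; chars QI.
Square (2°×1°, digits 0–9): 5.64496/2 → 2, 2.77668/1 → 2; chars 22.
Subsquare (5′×2.5′, letters a–x): 1.64496/0.0833333 → 19 → t, 0.77668/0.0416667 → 18 → s; chars ts.
Extended square (30″×15″, digits 0–9): 0.06163/0.00833333 → 7, 0.02668/0.00416667 → 6; chars 76.

QI22ts76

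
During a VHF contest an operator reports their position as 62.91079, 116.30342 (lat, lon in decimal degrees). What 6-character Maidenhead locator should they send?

Offset from 180°W / 90°S: lon 296.3034°, lat 152.9108°.
Field: lon ⌊296.3034/20⌋ = 14 → O; lat ⌊152.9108/10⌋ = 15 → P.
Square: lon ⌊16.3034/2⌋ = 8; lat ⌊2.9108/1⌋ = 2.
Subsquare: lon ⌊0.3034/0.0833333⌋ = 3 → d; lat ⌊0.9108/0.0416667⌋ = 21 → v.

OP82dv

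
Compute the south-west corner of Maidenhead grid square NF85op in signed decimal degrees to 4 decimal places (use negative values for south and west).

Field N=13, F=5: +13·20° lon, +5·10° lat → SW at lon 80°, lat -40°.
Square 8, 5: +8·2° lon, +5·1° lat → SW at lon 96°, lat -35°.
Subsquare o=14, p=15: +14·0.0833333° lon, +15·0.0416667° lat → SW at lon 97.1667°, lat -34.375°.
latitude -34.3750, longitude 97.1667.

-34.3750, 97.1667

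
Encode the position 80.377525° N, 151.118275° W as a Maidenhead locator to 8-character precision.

BR40kj50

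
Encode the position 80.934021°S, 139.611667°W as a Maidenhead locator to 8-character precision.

Add 180° to longitude and 90° to latitude: 40.38833, 9.06598.
Field: 40.38833/20 → 2 → C, 9.06598/10 → 0 → A; chars CA.
Square: 0.38833/2 → 0, 9.06598/1 → 9; chars 09.
Subsquare: 0.38833/0.0833333 → 4 → e, 0.06598/0.0416667 → 1 → b; chars eb.
Extended square: 0.05500/0.00833333 → 6, 0.02431/0.00416667 → 5; chars 65.

CA09eb65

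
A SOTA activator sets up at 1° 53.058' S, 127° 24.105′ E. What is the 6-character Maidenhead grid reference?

Shift to the Maidenhead origin (180°W, 90°S): lon 307.4017, lat 88.1157.
Field (20°×10°, letters A–R): 307.4017/20 → 15 → P, 88.1157/10 → 8 → I; chars PI.
Square (2°×1°, digits 0–9): 7.4017/2 → 3, 8.1157/1 → 8; chars 38.
Subsquare (5′×2.5′, letters a–x): 1.4017/0.0833333 → 16 → q, 0.1157/0.0416667 → 2 → c; chars qc.

PI38qc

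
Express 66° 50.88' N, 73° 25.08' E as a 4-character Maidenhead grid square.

Add 180° to longitude and 90° to latitude: 253.42, 156.85.
Field: lon ⌊253.42/20⌋ = 12 → M; lat ⌊156.85/10⌋ = 15 → P.
Square: lon ⌊13.42/2⌋ = 6; lat ⌊6.85/1⌋ = 6.

MP66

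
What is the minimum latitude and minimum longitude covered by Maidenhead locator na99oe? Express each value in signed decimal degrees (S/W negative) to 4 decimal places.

-80.8333, 99.1667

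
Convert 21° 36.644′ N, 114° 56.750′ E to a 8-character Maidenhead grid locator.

Shift to the Maidenhead origin (180°W, 90°S): lon 294.94583, lat 111.61073.
Field: 294.94583/20 → 14 → O, 111.61073/10 → 11 → L; chars OL.
Square: 14.94583/2 → 7, 1.61073/1 → 1; chars 71.
Subsquare: 0.94583/0.0833333 → 11 → l, 0.61073/0.0416667 → 14 → o; chars lo.
Extended square: 0.02917/0.00833333 → 3, 0.02740/0.00416667 → 6; chars 36.

OL71lo36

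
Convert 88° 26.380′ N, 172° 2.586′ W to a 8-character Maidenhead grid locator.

AR38xk45

Offset from 180°W / 90°S: lon 7.95690°, lat 178.43967°.
Field: 7.95690/20 → 0 → A, 178.43967/10 → 17 → R; chars AR.
Square: 7.95690/2 → 3, 8.43967/1 → 8; chars 38.
Subsquare: 1.95690/0.0833333 → 23 → x, 0.43967/0.0416667 → 10 → k; chars xk.
Extended square: 0.04023/0.00833333 → 4, 0.02300/0.00416667 → 5; chars 45.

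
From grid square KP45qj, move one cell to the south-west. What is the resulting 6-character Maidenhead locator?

KP45pi

Longitude subsquare q = 16; −1 → 15 = p.
Latitude subsquare j = 9; −1 → 8 = i.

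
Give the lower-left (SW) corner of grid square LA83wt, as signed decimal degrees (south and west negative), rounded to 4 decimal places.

Field L=11, A=0: +11·20° lon, +0·10° lat → SW at lon 40°, lat -90°.
Square 8, 3: +8·2° lon, +3·1° lat → SW at lon 56°, lat -87°.
Subsquare w=22, t=19: +22·0.0833333° lon, +19·0.0416667° lat → SW at lon 57.8333°, lat -86.2083°.
latitude -86.2083, longitude 57.8333.

-86.2083, 57.8333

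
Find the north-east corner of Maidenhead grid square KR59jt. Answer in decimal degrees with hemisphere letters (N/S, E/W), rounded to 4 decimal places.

Field K=10, R=17: +10·20° lon, +17·10° lat → SW at lon 20°, lat 80°.
Square 5, 9: +5·2° lon, +9·1° lat → SW at lon 30°, lat 89°.
Subsquare j=9, t=19: +9·0.0833333° lon, +19·0.0416667° lat → SW at lon 30.75°, lat 89.7917°.
Cell spans 0.0833333° lon × 0.0416667° lat. NE corner is SW corner plus one full cell.
latitude 89.8333° N, longitude 30.8333° E.

89.8333° N, 30.8333° E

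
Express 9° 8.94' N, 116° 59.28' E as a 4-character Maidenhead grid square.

Add 180° to longitude and 90° to latitude: 296.99, 99.15.
Field (20°×10°, letters A–R): lon ⌊296.99/20⌋ = 14 → O; lat ⌊99.15/10⌋ = 9 → J.
Square (2°×1°, digits 0–9): lon ⌊16.99/2⌋ = 8; lat ⌊9.15/1⌋ = 9.

OJ89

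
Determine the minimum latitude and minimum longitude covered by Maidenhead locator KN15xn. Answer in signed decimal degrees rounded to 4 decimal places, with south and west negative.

Field K=10, N=13: +10·20° lon, +13·10° lat → SW at lon 20°, lat 40°.
Square 1, 5: +1·2° lon, +5·1° lat → SW at lon 22°, lat 45°.
Subsquare x=23, n=13: +23·0.0833333° lon, +13·0.0416667° lat → SW at lon 23.9167°, lat 45.5417°.
latitude 45.5417, longitude 23.9167.

45.5417, 23.9167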